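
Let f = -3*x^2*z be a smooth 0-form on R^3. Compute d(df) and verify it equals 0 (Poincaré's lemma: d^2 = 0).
d(df) = 0

Step 1: df = sum_i (∂f/∂x_i) dx_i = (-6*x*z) dx + (0) dy + (-3*x^2) dz.
Step 2: Apply d again. Using the 1-form formula, the coefficient of dx ∧ dy in d(df) is ∂^2 f/∂x ∂y - ∂^2 f/∂y ∂x = (0) - (0) = 0 (equality of mixed partials for smooth f).
Similarly for dx ∧ dz and dy ∧ dz — all coefficients vanish. So d(df) = 0.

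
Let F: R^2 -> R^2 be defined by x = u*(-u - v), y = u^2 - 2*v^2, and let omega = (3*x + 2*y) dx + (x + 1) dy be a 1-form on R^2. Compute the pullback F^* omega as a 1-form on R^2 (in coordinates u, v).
F^* omega = (5*u^2*v + 11*u*v^2 + 2*u + 4*v^3) du + (u^3 + 7*u^2*v + 8*u*v^2 - 4*v) dv

Using F^*(f dg) = (f ∘ F) d(g ∘ F), substitute each coordinate x_i by F_i(u, v) in f_i, and replace dx_i by d F_i = (∂F_i/∂u) du + (∂F_i/∂v) dv.
  For the x component: f_1(F) = -u^2 - 3*u*v - 4*v^2; d F_1 = (-2*u - v) du + (-u) dv
  For the y component: f_2(F) = -u^2 - u*v + 1; d F_2 = (2*u) du + (-4*v) dv
Combining and collecting du, dv coefficients:
  coeff of du: 5*u^2*v + 11*u*v^2 + 2*u + 4*v^3
  coeff of dv: u^3 + 7*u^2*v + 8*u*v^2 - 4*v
F^* omega = (5*u^2*v + 11*u*v^2 + 2*u + 4*v^3) du + (u^3 + 7*u^2*v + 8*u*v^2 - 4*v) dv.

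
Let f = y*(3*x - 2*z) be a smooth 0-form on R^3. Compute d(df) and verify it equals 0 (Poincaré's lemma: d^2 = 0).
d(df) = 0

Step 1: df = sum_i (∂f/∂x_i) dx_i = (3*y) dx + (3*x - 2*z) dy + (-2*y) dz.
Step 2: Apply d again. Using the 1-form formula, the coefficient of dx ∧ dy in d(df) is ∂^2 f/∂x ∂y - ∂^2 f/∂y ∂x = (3) - (3) = 0 (equality of mixed partials for smooth f).
Similarly for dx ∧ dz and dy ∧ dz — all coefficients vanish. So d(df) = 0.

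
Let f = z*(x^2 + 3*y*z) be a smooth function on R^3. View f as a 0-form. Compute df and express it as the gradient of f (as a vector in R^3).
df = (2*x*z) dx + (3*z^2) dy + (x^2 + 6*y*z) dz; grad f = (2*x*z, 3*z^2, x^2 + 6*y*z)

For a 0-form f, d f = (∂f/∂x) dx + (∂f/∂y) dy + (∂f/∂z) dz. The components of the vector representation are exactly the entries of grad f in Cartesian coordinates:
  ∂f/∂x = 2*x*z
  ∂f/∂y = 3*z^2
  ∂f/∂z = x^2 + 6*y*z.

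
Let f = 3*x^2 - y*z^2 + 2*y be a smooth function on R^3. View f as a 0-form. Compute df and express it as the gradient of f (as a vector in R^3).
df = (6*x) dx + (2 - z^2) dy + (-2*y*z) dz; grad f = (6*x, 2 - z^2, -2*y*z)

For a 0-form f, d f = (∂f/∂x) dx + (∂f/∂y) dy + (∂f/∂z) dz. The components of the vector representation are exactly the entries of grad f in Cartesian coordinates:
  ∂f/∂x = 6*x
  ∂f/∂y = 2 - z^2
  ∂f/∂z = -2*y*z.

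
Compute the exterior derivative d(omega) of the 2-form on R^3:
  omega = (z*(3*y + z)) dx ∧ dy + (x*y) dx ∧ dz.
d(omega) = (-x + 3*y + 2*z) dx ∧ dy ∧ dz

For a 2-form omega = sum_{i<j} g_{ij} dx_i ∧ dx_j, the exterior derivative is
  d(omega) = sum_{i<j} d(g_{ij}) ∧ dx_i ∧ dx_j = sum_{i<j, k} (∂g_{ij}/∂x_k) dx_k ∧ dx_i ∧ dx_j.
Expand each term, using dx_k ∧ dx_i ∧ dx_j = sgn(permutation) dx_{(a)} ∧ dx_{(b)} ∧ dx_{(c)} with (a < b < c) sorted:
  d(z*(3*y + z)) includes (∂/∂z)(z*(3*y + z)) dz = (3*y + 2*z) dz, which multiplied by dx ∧ dy gives (3*y + 2*z) dx ∧ dy ∧ dz
  d(x*y) includes (∂/∂y)(x*y) dy = (x) dy, which multiplied by dx ∧ dz gives (-x) dx ∧ dy ∧ dz
Collecting like 3-forms: d(omega) = (-x + 3*y + 2*z) dx ∧ dy ∧ dz.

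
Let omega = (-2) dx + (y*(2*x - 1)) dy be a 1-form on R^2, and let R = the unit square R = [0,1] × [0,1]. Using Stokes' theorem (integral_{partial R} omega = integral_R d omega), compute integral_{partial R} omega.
integral_(partial R) omega = 1

Stokes: integral_partial_R omega = integral_R d omega with d omega = (∂Q/∂x - ∂P/∂y) dx ∧ dy.
  ∂Q/∂x = 2*y
  ∂P/∂y = 0
  integrand = ∂Q/∂x - ∂P/∂y = 2*y.
Integrating over R: integral_0^1 integral_0^1 (2*y) dx dy = 1.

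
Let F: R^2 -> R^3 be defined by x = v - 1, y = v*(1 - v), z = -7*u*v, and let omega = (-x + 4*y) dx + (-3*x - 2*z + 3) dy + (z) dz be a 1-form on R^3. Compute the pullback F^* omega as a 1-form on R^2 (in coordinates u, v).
F^* omega = (49*u*v^2) du + (49*u^2*v - 28*u*v^2 + 14*u*v + 2*v^2 - 12*v + 7) dv

Using F^*(f dg) = (f ∘ F) d(g ∘ F), substitute each coordinate x_i by F_i(u, v) in f_i, and replace dx_i by d F_i = (∂F_i/∂u) du + (∂F_i/∂v) dv.
  For the x component: f_1(F) = -4*v^2 + 3*v + 1; d F_1 = (0) du + (1) dv
  For the y component: f_2(F) = 14*u*v - 3*v + 6; d F_2 = (0) du + (1 - 2*v) dv
  For the z component: f_3(F) = -7*u*v; d F_3 = (-7*v) du + (-7*u) dv
Combining and collecting du, dv coefficients:
  coeff of du: 49*u*v^2
  coeff of dv: 49*u^2*v - 28*u*v^2 + 14*u*v + 2*v^2 - 12*v + 7
F^* omega = (49*u*v^2) du + (49*u^2*v - 28*u*v^2 + 14*u*v + 2*v^2 - 12*v + 7) dv.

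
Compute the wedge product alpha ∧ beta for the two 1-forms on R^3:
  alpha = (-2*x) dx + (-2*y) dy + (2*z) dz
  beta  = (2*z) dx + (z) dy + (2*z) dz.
alpha ∧ beta = (2*z*(-x + 2*y)) dx ∧ dy + (-4*z*(x + z)) dx ∧ dz + (-2*z*(2*y + z)) dy ∧ dz

Distribute the wedge, using dx_i ∧ dx_j = -dx_j ∧ dx_i and dx_i ∧ dx_i = 0. For each pair (i, j) with i < j, the coefficient of dx_i ∧ dx_j in alpha ∧ beta is (alpha_i * beta_j - alpha_j * beta_i). Collecting: alpha ∧ beta = (2*z*(-x + 2*y)) dx ∧ dy + (-4*z*(x + z)) dx ∧ dz + (-2*z*(2*y + z)) dy ∧ dz.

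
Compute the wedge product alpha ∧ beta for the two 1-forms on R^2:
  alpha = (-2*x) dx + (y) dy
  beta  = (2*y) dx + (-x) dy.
alpha ∧ beta = (2*x^2 - 2*y^2) dx ∧ dy

Distribute the wedge, using dx_i ∧ dx_j = -dx_j ∧ dx_i and dx_i ∧ dx_i = 0. For each pair (i, j) with i < j, the coefficient of dx_i ∧ dx_j in alpha ∧ beta is (alpha_i * beta_j - alpha_j * beta_i). Collecting: alpha ∧ beta = (2*x^2 - 2*y^2) dx ∧ dy.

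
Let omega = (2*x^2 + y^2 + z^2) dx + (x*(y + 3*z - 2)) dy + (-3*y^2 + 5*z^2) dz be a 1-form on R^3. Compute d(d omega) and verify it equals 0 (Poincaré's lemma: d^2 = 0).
d(d omega) = 0

Step 1: d omega = sum_{i<j} (∂f_j/∂x_i - ∂f_i/∂x_j) dx_i ∧ dx_j:
  coeff of dx ∧ dy: -y + 3*z - 2
  coeff of dx ∧ dz: -2*z
  coeff of dy ∧ dz: -3*x - 6*y
Step 2: Apply d again to each 2-form coefficient. The only possible 3-form in R^3 is dx ∧ dy ∧ dz, with coefficient
  ∂(coeff of dy∧dz)/∂x - ∂(coeff of dx∧dz)/∂y + ∂(coeff of dx∧dy)/∂z
  = ∂/∂x (-3*x - 6*y) - ∂/∂y (-2*z) + ∂/∂z (-y + 3*z - 2).
Each of these terms simplifies to sums of mixed partials that cancel in pairs. The result is 0 (by equality of mixed partials for smooth functions — Schwarz / Clairaut).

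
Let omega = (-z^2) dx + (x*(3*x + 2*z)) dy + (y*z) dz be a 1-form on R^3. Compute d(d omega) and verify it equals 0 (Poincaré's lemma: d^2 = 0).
d(d omega) = 0

Step 1: d omega = sum_{i<j} (∂f_j/∂x_i - ∂f_i/∂x_j) dx_i ∧ dx_j:
  coeff of dx ∧ dy: 6*x + 2*z
  coeff of dx ∧ dz: 2*z
  coeff of dy ∧ dz: -2*x + z
Step 2: Apply d again to each 2-form coefficient. The only possible 3-form in R^3 is dx ∧ dy ∧ dz, with coefficient
  ∂(coeff of dy∧dz)/∂x - ∂(coeff of dx∧dz)/∂y + ∂(coeff of dx∧dy)/∂z
  = ∂/∂x (-2*x + z) - ∂/∂y (2*z) + ∂/∂z (6*x + 2*z).
Each of these terms simplifies to sums of mixed partials that cancel in pairs. The result is 0 (by equality of mixed partials for smooth functions — Schwarz / Clairaut).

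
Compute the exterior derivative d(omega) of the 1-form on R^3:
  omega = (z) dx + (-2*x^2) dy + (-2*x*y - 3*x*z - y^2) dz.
d(omega) = (-4*x) dx ∧ dy + (-2*y - 3*z - 1) dx ∧ dz + (-2*x - 2*y) dy ∧ dz

For a 1-form omega = sum_i f_i dx_i, the exterior derivative is
  d(omega) = sum_{i < j} (∂f_j/∂x_i - ∂f_i/∂x_j) dx_i ∧ dx_j.
  coefficient of dx ∧ dy: ∂f_2/∂x - ∂f_1/∂y = ∂(-2*x^2)/∂x - ∂(z)/∂y = -4*x
  coefficient of dx ∧ dz: ∂f_3/∂x - ∂f_1/∂z = ∂(-2*x*y - 3*x*z - y^2)/∂x - ∂(z)/∂z = -2*y - 3*z - 1
  coefficient of dy ∧ dz: ∂f_3/∂y - ∂f_2/∂z = ∂(-2*x*y - 3*x*z - y^2)/∂y - ∂(-2*x^2)/∂z = -2*x - 2*y
Assembling: d(omega) = (-4*x) dx ∧ dy + (-2*y - 3*z - 1) dx ∧ dz + (-2*x - 2*y) dy ∧ dz.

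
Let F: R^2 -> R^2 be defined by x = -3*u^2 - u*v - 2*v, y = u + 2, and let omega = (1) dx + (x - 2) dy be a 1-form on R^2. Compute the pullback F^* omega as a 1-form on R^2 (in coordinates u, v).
F^* omega = (-3*u^2 - u*v - 6*u - 3*v - 2) du + (-u - 2) dv

Using F^*(f dg) = (f ∘ F) d(g ∘ F), substitute each coordinate x_i by F_i(u, v) in f_i, and replace dx_i by d F_i = (∂F_i/∂u) du + (∂F_i/∂v) dv.
  For the x component: f_1(F) = 1; d F_1 = (-6*u - v) du + (-u - 2) dv
  For the y component: f_2(F) = -3*u^2 - u*v - 2*v - 2; d F_2 = (1) du + (0) dv
Combining and collecting du, dv coefficients:
  coeff of du: -3*u^2 - u*v - 6*u - 3*v - 2
  coeff of dv: -u - 2
F^* omega = (-3*u^2 - u*v - 6*u - 3*v - 2) du + (-u - 2) dv.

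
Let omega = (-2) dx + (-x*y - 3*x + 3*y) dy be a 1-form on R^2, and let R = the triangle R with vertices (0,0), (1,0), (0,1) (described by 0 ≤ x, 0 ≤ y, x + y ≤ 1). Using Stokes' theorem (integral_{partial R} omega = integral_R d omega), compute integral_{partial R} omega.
integral_(partial R) omega = -5/3

Stokes: integral_partial_R omega = integral_R d omega with d omega = (∂Q/∂x - ∂P/∂y) dx ∧ dy.
  ∂Q/∂x = -y - 3
  ∂P/∂y = 0
  integrand = ∂Q/∂x - ∂P/∂y = -y - 3.
Integrating over R: integral_0^1 integral_0^{1-x} (-y - 3) dy dx = -5/3.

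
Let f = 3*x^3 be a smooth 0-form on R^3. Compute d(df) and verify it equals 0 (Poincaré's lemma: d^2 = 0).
d(df) = 0

Step 1: df = sum_i (∂f/∂x_i) dx_i = (9*x^2) dx + (0) dy + (0) dz.
Step 2: Apply d again. Using the 1-form formula, the coefficient of dx ∧ dy in d(df) is ∂^2 f/∂x ∂y - ∂^2 f/∂y ∂x = (0) - (0) = 0 (equality of mixed partials for smooth f).
Similarly for dx ∧ dz and dy ∧ dz — all coefficients vanish. So d(df) = 0.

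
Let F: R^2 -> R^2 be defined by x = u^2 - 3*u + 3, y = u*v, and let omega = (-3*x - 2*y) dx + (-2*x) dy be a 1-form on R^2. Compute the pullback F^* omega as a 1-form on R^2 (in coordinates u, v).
F^* omega = (-6*u^3 - 6*u^2*v + 27*u^2 + 12*u*v - 45*u - 6*v + 27) du + (2*u*(-u^2 + 3*u - 3)) dv

Using F^*(f dg) = (f ∘ F) d(g ∘ F), substitute each coordinate x_i by F_i(u, v) in f_i, and replace dx_i by d F_i = (∂F_i/∂u) du + (∂F_i/∂v) dv.
  For the x component: f_1(F) = -3*u^2 - 2*u*v + 9*u - 9; d F_1 = (2*u - 3) du + (0) dv
  For the y component: f_2(F) = -2*u^2 + 6*u - 6; d F_2 = (v) du + (u) dv
Combining and collecting du, dv coefficients:
  coeff of du: -6*u^3 - 6*u^2*v + 27*u^2 + 12*u*v - 45*u - 6*v + 27
  coeff of dv: 2*u*(-u^2 + 3*u - 3)
F^* omega = (-6*u^3 - 6*u^2*v + 27*u^2 + 12*u*v - 45*u - 6*v + 27) du + (2*u*(-u^2 + 3*u - 3)) dv.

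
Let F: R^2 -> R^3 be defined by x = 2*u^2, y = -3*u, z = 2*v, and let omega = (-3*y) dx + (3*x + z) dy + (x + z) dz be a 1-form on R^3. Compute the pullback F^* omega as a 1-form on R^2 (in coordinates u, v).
F^* omega = (18*u^2 - 6*v) du + (4*u^2 + 4*v) dv

Using F^*(f dg) = (f ∘ F) d(g ∘ F), substitute each coordinate x_i by F_i(u, v) in f_i, and replace dx_i by d F_i = (∂F_i/∂u) du + (∂F_i/∂v) dv.
  For the x component: f_1(F) = 9*u; d F_1 = (4*u) du + (0) dv
  For the y component: f_2(F) = 6*u^2 + 2*v; d F_2 = (-3) du + (0) dv
  For the z component: f_3(F) = 2*u^2 + 2*v; d F_3 = (0) du + (2) dv
Combining and collecting du, dv coefficients:
  coeff of du: 18*u^2 - 6*v
  coeff of dv: 4*u^2 + 4*v
F^* omega = (18*u^2 - 6*v) du + (4*u^2 + 4*v) dv.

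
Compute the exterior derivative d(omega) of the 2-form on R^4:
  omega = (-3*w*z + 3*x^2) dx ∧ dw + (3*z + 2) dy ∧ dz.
d(omega) = (3*w) dx ∧ dz ∧ dw

For a 2-form omega = sum_{i<j} g_{ij} dx_i ∧ dx_j, the exterior derivative is
  d(omega) = sum_{i<j} d(g_{ij}) ∧ dx_i ∧ dx_j = sum_{i<j, k} (∂g_{ij}/∂x_k) dx_k ∧ dx_i ∧ dx_j.
Expand each term, using dx_k ∧ dx_i ∧ dx_j = sgn(permutation) dx_{(a)} ∧ dx_{(b)} ∧ dx_{(c)} with (a < b < c) sorted:
  d(-3*w*z + 3*x^2) includes (∂/∂z)(-3*w*z + 3*x^2) dz = (-3*w) dz, which multiplied by dx ∧ dw gives (3*w) dx ∧ dz ∧ dw
Collecting like 3-forms: d(omega) = (3*w) dx ∧ dz ∧ dw.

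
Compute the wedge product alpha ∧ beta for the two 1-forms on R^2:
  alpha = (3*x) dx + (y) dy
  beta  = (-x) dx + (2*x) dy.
alpha ∧ beta = (x*(6*x + y)) dx ∧ dy

Distribute the wedge, using dx_i ∧ dx_j = -dx_j ∧ dx_i and dx_i ∧ dx_i = 0. For each pair (i, j) with i < j, the coefficient of dx_i ∧ dx_j in alpha ∧ beta is (alpha_i * beta_j - alpha_j * beta_i). Collecting: alpha ∧ beta = (x*(6*x + y)) dx ∧ dy.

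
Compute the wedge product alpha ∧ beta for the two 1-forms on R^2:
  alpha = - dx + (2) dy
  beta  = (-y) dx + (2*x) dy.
alpha ∧ beta = (-2*x + 2*y) dx ∧ dy

Distribute the wedge, using dx_i ∧ dx_j = -dx_j ∧ dx_i and dx_i ∧ dx_i = 0. For each pair (i, j) with i < j, the coefficient of dx_i ∧ dx_j in alpha ∧ beta is (alpha_i * beta_j - alpha_j * beta_i). Collecting: alpha ∧ beta = (-2*x + 2*y) dx ∧ dy.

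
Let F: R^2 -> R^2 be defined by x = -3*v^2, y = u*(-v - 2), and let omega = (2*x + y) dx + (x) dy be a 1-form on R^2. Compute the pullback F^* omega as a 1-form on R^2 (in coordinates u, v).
F^* omega = (3*v^2*(v + 2)) du + (3*v*(3*u*v + 4*u + 12*v^2)) dv

Using F^*(f dg) = (f ∘ F) d(g ∘ F), substitute each coordinate x_i by F_i(u, v) in f_i, and replace dx_i by d F_i = (∂F_i/∂u) du + (∂F_i/∂v) dv.
  For the x component: f_1(F) = -u*v - 2*u - 6*v^2; d F_1 = (0) du + (-6*v) dv
  For the y component: f_2(F) = -3*v^2; d F_2 = (-v - 2) du + (-u) dv
Combining and collecting du, dv coefficients:
  coeff of du: 3*v^2*(v + 2)
  coeff of dv: 3*v*(3*u*v + 4*u + 12*v^2)
F^* omega = (3*v^2*(v + 2)) du + (3*v*(3*u*v + 4*u + 12*v^2)) dv.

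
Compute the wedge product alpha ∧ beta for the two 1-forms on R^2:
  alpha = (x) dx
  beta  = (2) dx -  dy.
alpha ∧ beta = (-x) dx ∧ dy

Distribute the wedge, using dx_i ∧ dx_j = -dx_j ∧ dx_i and dx_i ∧ dx_i = 0. For each pair (i, j) with i < j, the coefficient of dx_i ∧ dx_j in alpha ∧ beta is (alpha_i * beta_j - alpha_j * beta_i). Collecting: alpha ∧ beta = (-x) dx ∧ dy.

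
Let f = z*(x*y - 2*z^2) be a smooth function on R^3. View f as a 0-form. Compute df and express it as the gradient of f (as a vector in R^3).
df = (y*z) dx + (x*z) dy + (x*y - 6*z^2) dz; grad f = (y*z, x*z, x*y - 6*z^2)

For a 0-form f, d f = (∂f/∂x) dx + (∂f/∂y) dy + (∂f/∂z) dz. The components of the vector representation are exactly the entries of grad f in Cartesian coordinates:
  ∂f/∂x = y*z
  ∂f/∂y = x*z
  ∂f/∂z = x*y - 6*z^2.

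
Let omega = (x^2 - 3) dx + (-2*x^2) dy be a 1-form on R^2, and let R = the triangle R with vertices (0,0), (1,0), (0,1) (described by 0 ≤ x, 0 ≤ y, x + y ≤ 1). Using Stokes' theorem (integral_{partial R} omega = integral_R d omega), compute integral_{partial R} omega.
integral_(partial R) omega = -2/3

Stokes: integral_partial_R omega = integral_R d omega with d omega = (∂Q/∂x - ∂P/∂y) dx ∧ dy.
  ∂Q/∂x = -4*x
  ∂P/∂y = 0
  integrand = ∂Q/∂x - ∂P/∂y = -4*x.
Integrating over R: integral_0^1 integral_0^{1-x} (-4*x) dy dx = -2/3.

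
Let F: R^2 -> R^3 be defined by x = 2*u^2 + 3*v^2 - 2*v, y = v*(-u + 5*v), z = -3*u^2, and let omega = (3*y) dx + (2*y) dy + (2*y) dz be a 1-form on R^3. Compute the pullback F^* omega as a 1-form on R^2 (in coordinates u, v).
F^* omega = (2*v^2*(u - 5*v)) du + (2*v*(u^2 - 24*u*v + 3*u + 95*v^2 - 15*v)) dv

Using F^*(f dg) = (f ∘ F) d(g ∘ F), substitute each coordinate x_i by F_i(u, v) in f_i, and replace dx_i by d F_i = (∂F_i/∂u) du + (∂F_i/∂v) dv.
  For the x component: f_1(F) = 3*v*(-u + 5*v); d F_1 = (4*u) du + (6*v - 2) dv
  For the y component: f_2(F) = 2*v*(-u + 5*v); d F_2 = (-v) du + (-u + 10*v) dv
  For the z component: f_3(F) = 2*v*(-u + 5*v); d F_3 = (-6*u) du + (0) dv
Combining and collecting du, dv coefficients:
  coeff of du: 2*v^2*(u - 5*v)
  coeff of dv: 2*v*(u^2 - 24*u*v + 3*u + 95*v^2 - 15*v)
F^* omega = (2*v^2*(u - 5*v)) du + (2*v*(u^2 - 24*u*v + 3*u + 95*v^2 - 15*v)) dv.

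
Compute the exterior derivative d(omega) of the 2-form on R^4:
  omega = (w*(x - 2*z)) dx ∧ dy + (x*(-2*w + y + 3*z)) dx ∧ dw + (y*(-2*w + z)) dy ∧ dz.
d(omega) = (-2*w) dx ∧ dy ∧ dz + (-2*z) dx ∧ dy ∧ dw + (-3*x) dx ∧ dz ∧ dw + (-2*y) dy ∧ dz ∧ dw

For a 2-form omega = sum_{i<j} g_{ij} dx_i ∧ dx_j, the exterior derivative is
  d(omega) = sum_{i<j} d(g_{ij}) ∧ dx_i ∧ dx_j = sum_{i<j, k} (∂g_{ij}/∂x_k) dx_k ∧ dx_i ∧ dx_j.
Expand each term, using dx_k ∧ dx_i ∧ dx_j = sgn(permutation) dx_{(a)} ∧ dx_{(b)} ∧ dx_{(c)} with (a < b < c) sorted:
  d(w*(x - 2*z)) includes (∂/∂z)(w*(x - 2*z)) dz = (-2*w) dz, which multiplied by dx ∧ dy gives (-2*w) dx ∧ dy ∧ dz
  d(w*(x - 2*z)) includes (∂/∂w)(w*(x - 2*z)) dw = (x - 2*z) dw, which multiplied by dx ∧ dy gives (x - 2*z) dx ∧ dy ∧ dw
  d(x*(-2*w + y + 3*z)) includes (∂/∂y)(x*(-2*w + y + 3*z)) dy = (x) dy, which multiplied by dx ∧ dw gives (-x) dx ∧ dy ∧ dw
  d(x*(-2*w + y + 3*z)) includes (∂/∂z)(x*(-2*w + y + 3*z)) dz = (3*x) dz, which multiplied by dx ∧ dw gives (-3*x) dx ∧ dz ∧ dw
  d(y*(-2*w + z)) includes (∂/∂w)(y*(-2*w + z)) dw = (-2*y) dw, which multiplied by dy ∧ dz gives (-2*y) dy ∧ dz ∧ dw
Collecting like 3-forms: d(omega) = (-2*w) dx ∧ dy ∧ dz + (-2*z) dx ∧ dy ∧ dw + (-3*x) dx ∧ dz ∧ dw + (-2*y) dy ∧ dz ∧ dw.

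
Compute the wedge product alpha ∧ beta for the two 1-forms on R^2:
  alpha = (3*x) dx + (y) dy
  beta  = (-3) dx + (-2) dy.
alpha ∧ beta = (-6*x + 3*y) dx ∧ dy

Distribute the wedge, using dx_i ∧ dx_j = -dx_j ∧ dx_i and dx_i ∧ dx_i = 0. For each pair (i, j) with i < j, the coefficient of dx_i ∧ dx_j in alpha ∧ beta is (alpha_i * beta_j - alpha_j * beta_i). Collecting: alpha ∧ beta = (-6*x + 3*y) dx ∧ dy.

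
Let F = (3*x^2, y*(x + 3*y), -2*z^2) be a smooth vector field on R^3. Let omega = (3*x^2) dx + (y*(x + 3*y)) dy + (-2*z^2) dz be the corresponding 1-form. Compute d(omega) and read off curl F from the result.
d(omega) = (0) dy ∧ dz + (0) dz ∧ dx + (y) dx ∧ dy; curl F = (0, 0, y)

d omega = sum_{i<j} (∂f_j/∂x_i - ∂f_i/∂x_j) dx_i ∧ dx_j. Under the identification (dy ∧ dz, dz ∧ dx, dx ∧ dy) ↔ (e_x, e_y, e_z), the coefficients are exactly the components of curl F. Compute:
  ∂R/∂y - ∂Q/∂z = (0) - (0) = 0
  ∂P/∂z - ∂R/∂x = (0) - (0) = 0
  ∂Q/∂x - ∂P/∂y = (y) - (0) = y.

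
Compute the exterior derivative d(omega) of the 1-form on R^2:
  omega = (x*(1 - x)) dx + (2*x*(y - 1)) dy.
d(omega) = (2*y - 2) dx ∧ dy

For a 1-form omega = sum_i f_i dx_i, the exterior derivative is
  d(omega) = sum_{i < j} (∂f_j/∂x_i - ∂f_i/∂x_j) dx_i ∧ dx_j.
  coefficient of dx ∧ dy: ∂f_2/∂x - ∂f_1/∂y = ∂(2*x*(y - 1))/∂x - ∂(x*(1 - x))/∂y = 2*y - 2
Assembling: d(omega) = (2*y - 2) dx ∧ dy.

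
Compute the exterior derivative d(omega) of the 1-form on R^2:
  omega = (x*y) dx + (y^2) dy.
d(omega) = (-x) dx ∧ dy

For a 1-form omega = sum_i f_i dx_i, the exterior derivative is
  d(omega) = sum_{i < j} (∂f_j/∂x_i - ∂f_i/∂x_j) dx_i ∧ dx_j.
  coefficient of dx ∧ dy: ∂f_2/∂x - ∂f_1/∂y = ∂(y^2)/∂x - ∂(x*y)/∂y = -x
Assembling: d(omega) = (-x) dx ∧ dy.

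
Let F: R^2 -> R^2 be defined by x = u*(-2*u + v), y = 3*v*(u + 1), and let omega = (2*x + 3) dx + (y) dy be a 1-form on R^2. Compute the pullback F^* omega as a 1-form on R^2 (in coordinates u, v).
F^* omega = (16*u^3 - 12*u^2*v + 11*u*v^2 - 12*u + 9*v^2 + 3*v) du + (-4*u^3 + 11*u^2*v + 18*u*v + 3*u + 9*v) dv

Using F^*(f dg) = (f ∘ F) d(g ∘ F), substitute each coordinate x_i by F_i(u, v) in f_i, and replace dx_i by d F_i = (∂F_i/∂u) du + (∂F_i/∂v) dv.
  For the x component: f_1(F) = -4*u^2 + 2*u*v + 3; d F_1 = (-4*u + v) du + (u) dv
  For the y component: f_2(F) = 3*v*(u + 1); d F_2 = (3*v) du + (3*u + 3) dv
Combining and collecting du, dv coefficients:
  coeff of du: 16*u^3 - 12*u^2*v + 11*u*v^2 - 12*u + 9*v^2 + 3*v
  coeff of dv: -4*u^3 + 11*u^2*v + 18*u*v + 3*u + 9*v
F^* omega = (16*u^3 - 12*u^2*v + 11*u*v^2 - 12*u + 9*v^2 + 3*v) du + (-4*u^3 + 11*u^2*v + 18*u*v + 3*u + 9*v) dv.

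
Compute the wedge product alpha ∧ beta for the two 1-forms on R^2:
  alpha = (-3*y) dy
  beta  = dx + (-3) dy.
alpha ∧ beta = (3*y) dx ∧ dy

Distribute the wedge, using dx_i ∧ dx_j = -dx_j ∧ dx_i and dx_i ∧ dx_i = 0. For each pair (i, j) with i < j, the coefficient of dx_i ∧ dx_j in alpha ∧ beta is (alpha_i * beta_j - alpha_j * beta_i). Collecting: alpha ∧ beta = (3*y) dx ∧ dy.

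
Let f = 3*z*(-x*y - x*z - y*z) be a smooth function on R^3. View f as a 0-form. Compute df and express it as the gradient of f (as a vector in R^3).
df = (3*z*(-y - z)) dx + (3*z*(-x - z)) dy + (-3*x*y - 6*x*z - 6*y*z) dz; grad f = (3*z*(-y - z), 3*z*(-x - z), -3*x*y - 6*x*z - 6*y*z)

For a 0-form f, d f = (∂f/∂x) dx + (∂f/∂y) dy + (∂f/∂z) dz. The components of the vector representation are exactly the entries of grad f in Cartesian coordinates:
  ∂f/∂x = 3*z*(-y - z)
  ∂f/∂y = 3*z*(-x - z)
  ∂f/∂z = -3*x*y - 6*x*z - 6*y*z.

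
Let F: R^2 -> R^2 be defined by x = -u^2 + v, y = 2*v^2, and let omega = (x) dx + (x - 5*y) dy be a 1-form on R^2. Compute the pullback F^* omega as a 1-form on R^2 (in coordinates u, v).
F^* omega = (2*u*(u^2 - v)) du + (-4*u^2*v - u^2 - 40*v^3 + 4*v^2 + v) dv

Using F^*(f dg) = (f ∘ F) d(g ∘ F), substitute each coordinate x_i by F_i(u, v) in f_i, and replace dx_i by d F_i = (∂F_i/∂u) du + (∂F_i/∂v) dv.
  For the x component: f_1(F) = -u^2 + v; d F_1 = (-2*u) du + (1) dv
  For the y component: f_2(F) = -u^2 - 10*v^2 + v; d F_2 = (0) du + (4*v) dv
Combining and collecting du, dv coefficients:
  coeff of du: 2*u*(u^2 - v)
  coeff of dv: -4*u^2*v - u^2 - 40*v^3 + 4*v^2 + v
F^* omega = (2*u*(u^2 - v)) du + (-4*u^2*v - u^2 - 40*v^3 + 4*v^2 + v) dv.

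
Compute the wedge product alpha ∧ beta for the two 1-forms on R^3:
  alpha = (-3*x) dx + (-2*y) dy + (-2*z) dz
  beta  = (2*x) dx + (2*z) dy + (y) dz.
alpha ∧ beta = (2*x*(2*y - 3*z)) dx ∧ dy + (x*(-3*y + 4*z)) dx ∧ dz + (-2*y^2 + 4*z^2) dy ∧ dz

Distribute the wedge, using dx_i ∧ dx_j = -dx_j ∧ dx_i and dx_i ∧ dx_i = 0. For each pair (i, j) with i < j, the coefficient of dx_i ∧ dx_j in alpha ∧ beta is (alpha_i * beta_j - alpha_j * beta_i). Collecting: alpha ∧ beta = (2*x*(2*y - 3*z)) dx ∧ dy + (x*(-3*y + 4*z)) dx ∧ dz + (-2*y^2 + 4*z^2) dy ∧ dz.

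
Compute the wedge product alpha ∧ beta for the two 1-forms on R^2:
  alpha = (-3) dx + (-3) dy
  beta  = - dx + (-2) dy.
alpha ∧ beta = (3) dx ∧ dy

Distribute the wedge, using dx_i ∧ dx_j = -dx_j ∧ dx_i and dx_i ∧ dx_i = 0. For each pair (i, j) with i < j, the coefficient of dx_i ∧ dx_j in alpha ∧ beta is (alpha_i * beta_j - alpha_j * beta_i). Collecting: alpha ∧ beta = (3) dx ∧ dy.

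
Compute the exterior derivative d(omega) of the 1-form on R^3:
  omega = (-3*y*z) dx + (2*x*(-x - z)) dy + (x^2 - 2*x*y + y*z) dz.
d(omega) = (-4*x + z) dx ∧ dy + (2*x + y) dx ∧ dz + (z) dy ∧ dz

For a 1-form omega = sum_i f_i dx_i, the exterior derivative is
  d(omega) = sum_{i < j} (∂f_j/∂x_i - ∂f_i/∂x_j) dx_i ∧ dx_j.
  coefficient of dx ∧ dy: ∂f_2/∂x - ∂f_1/∂y = ∂(2*x*(-x - z))/∂x - ∂(-3*y*z)/∂y = -4*x + z
  coefficient of dx ∧ dz: ∂f_3/∂x - ∂f_1/∂z = ∂(x^2 - 2*x*y + y*z)/∂x - ∂(-3*y*z)/∂z = 2*x + y
  coefficient of dy ∧ dz: ∂f_3/∂y - ∂f_2/∂z = ∂(x^2 - 2*x*y + y*z)/∂y - ∂(2*x*(-x - z))/∂z = z
Assembling: d(omega) = (-4*x + z) dx ∧ dy + (2*x + y) dx ∧ dz + (z) dy ∧ dz.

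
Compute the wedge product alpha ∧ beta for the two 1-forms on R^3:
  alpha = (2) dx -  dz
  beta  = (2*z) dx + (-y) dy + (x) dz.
alpha ∧ beta = (-2*y) dx ∧ dy + (2*x + 2*z) dx ∧ dz + (-y) dy ∧ dz

Distribute the wedge, using dx_i ∧ dx_j = -dx_j ∧ dx_i and dx_i ∧ dx_i = 0. For each pair (i, j) with i < j, the coefficient of dx_i ∧ dx_j in alpha ∧ beta is (alpha_i * beta_j - alpha_j * beta_i). Collecting: alpha ∧ beta = (-2*y) dx ∧ dy + (2*x + 2*z) dx ∧ dz + (-y) dy ∧ dz.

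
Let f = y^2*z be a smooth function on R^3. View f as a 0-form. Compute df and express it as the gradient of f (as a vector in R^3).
df = (0) dx + (2*y*z) dy + (y^2) dz; grad f = (0, 2*y*z, y^2)

For a 0-form f, d f = (∂f/∂x) dx + (∂f/∂y) dy + (∂f/∂z) dz. The components of the vector representation are exactly the entries of grad f in Cartesian coordinates:
  ∂f/∂x = 0
  ∂f/∂y = 2*y*z
  ∂f/∂z = y^2.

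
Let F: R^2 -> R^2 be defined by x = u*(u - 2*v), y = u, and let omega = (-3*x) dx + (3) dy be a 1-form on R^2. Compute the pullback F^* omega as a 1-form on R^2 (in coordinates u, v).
F^* omega = (-6*u^3 + 18*u^2*v - 12*u*v^2 + 3) du + (6*u^2*(u - 2*v)) dv

Using F^*(f dg) = (f ∘ F) d(g ∘ F), substitute each coordinate x_i by F_i(u, v) in f_i, and replace dx_i by d F_i = (∂F_i/∂u) du + (∂F_i/∂v) dv.
  For the x component: f_1(F) = 3*u*(-u + 2*v); d F_1 = (2*u - 2*v) du + (-2*u) dv
  For the y component: f_2(F) = 3; d F_2 = (1) du + (0) dv
Combining and collecting du, dv coefficients:
  coeff of du: -6*u^3 + 18*u^2*v - 12*u*v^2 + 3
  coeff of dv: 6*u^2*(u - 2*v)
F^* omega = (-6*u^3 + 18*u^2*v - 12*u*v^2 + 3) du + (6*u^2*(u - 2*v)) dv.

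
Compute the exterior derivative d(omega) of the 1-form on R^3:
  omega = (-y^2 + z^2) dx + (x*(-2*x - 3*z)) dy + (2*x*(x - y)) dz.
d(omega) = (-4*x + 2*y - 3*z) dx ∧ dy + (4*x - 2*y - 2*z) dx ∧ dz + (x) dy ∧ dz

For a 1-form omega = sum_i f_i dx_i, the exterior derivative is
  d(omega) = sum_{i < j} (∂f_j/∂x_i - ∂f_i/∂x_j) dx_i ∧ dx_j.
  coefficient of dx ∧ dy: ∂f_2/∂x - ∂f_1/∂y = ∂(x*(-2*x - 3*z))/∂x - ∂(-y^2 + z^2)/∂y = -4*x + 2*y - 3*z
  coefficient of dx ∧ dz: ∂f_3/∂x - ∂f_1/∂z = ∂(2*x*(x - y))/∂x - ∂(-y^2 + z^2)/∂z = 4*x - 2*y - 2*z
  coefficient of dy ∧ dz: ∂f_3/∂y - ∂f_2/∂z = ∂(2*x*(x - y))/∂y - ∂(x*(-2*x - 3*z))/∂z = x
Assembling: d(omega) = (-4*x + 2*y - 3*z) dx ∧ dy + (4*x - 2*y - 2*z) dx ∧ dz + (x) dy ∧ dz.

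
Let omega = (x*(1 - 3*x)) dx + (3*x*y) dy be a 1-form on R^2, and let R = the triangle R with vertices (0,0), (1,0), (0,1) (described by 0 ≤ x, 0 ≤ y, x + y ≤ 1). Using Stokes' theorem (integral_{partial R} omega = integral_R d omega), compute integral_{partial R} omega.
integral_(partial R) omega = 1/2

Stokes: integral_partial_R omega = integral_R d omega with d omega = (∂Q/∂x - ∂P/∂y) dx ∧ dy.
  ∂Q/∂x = 3*y
  ∂P/∂y = 0
  integrand = ∂Q/∂x - ∂P/∂y = 3*y.
Integrating over R: integral_0^1 integral_0^{1-x} (3*y) dy dx = 1/2.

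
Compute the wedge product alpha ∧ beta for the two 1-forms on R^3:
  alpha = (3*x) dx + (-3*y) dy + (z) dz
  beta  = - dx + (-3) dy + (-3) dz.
alpha ∧ beta = (-9*x - 3*y) dx ∧ dy + (-9*x + z) dx ∧ dz + (9*y + 3*z) dy ∧ dz

Distribute the wedge, using dx_i ∧ dx_j = -dx_j ∧ dx_i and dx_i ∧ dx_i = 0. For each pair (i, j) with i < j, the coefficient of dx_i ∧ dx_j in alpha ∧ beta is (alpha_i * beta_j - alpha_j * beta_i). Collecting: alpha ∧ beta = (-9*x - 3*y) dx ∧ dy + (-9*x + z) dx ∧ dz + (9*y + 3*z) dy ∧ dz.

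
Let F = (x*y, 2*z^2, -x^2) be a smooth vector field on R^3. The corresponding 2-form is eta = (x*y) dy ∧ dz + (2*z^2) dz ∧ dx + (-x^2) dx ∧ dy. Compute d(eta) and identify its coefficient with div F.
d(eta) = (y) dx ∧ dy ∧ dz; div F = y

For a 2-form in R^3 of the form above, applying d gives a 3-form with coefficient ∂P/∂x + ∂Q/∂y + ∂R/∂z:
  ∂P/∂x = y
  ∂Q/∂y = 0
  ∂R/∂z = 0
Sum = y, which is exactly div F.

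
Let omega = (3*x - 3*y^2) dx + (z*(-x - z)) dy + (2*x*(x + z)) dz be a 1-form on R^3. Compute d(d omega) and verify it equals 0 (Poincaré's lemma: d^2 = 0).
d(d omega) = 0

Step 1: d omega = sum_{i<j} (∂f_j/∂x_i - ∂f_i/∂x_j) dx_i ∧ dx_j:
  coeff of dx ∧ dy: 6*y - z
  coeff of dx ∧ dz: 4*x + 2*z
  coeff of dy ∧ dz: x + 2*z
Step 2: Apply d again to each 2-form coefficient. The only possible 3-form in R^3 is dx ∧ dy ∧ dz, with coefficient
  ∂(coeff of dy∧dz)/∂x - ∂(coeff of dx∧dz)/∂y + ∂(coeff of dx∧dy)/∂z
  = ∂/∂x (x + 2*z) - ∂/∂y (4*x + 2*z) + ∂/∂z (6*y - z).
Each of these terms simplifies to sums of mixed partials that cancel in pairs. The result is 0 (by equality of mixed partials for smooth functions — Schwarz / Clairaut).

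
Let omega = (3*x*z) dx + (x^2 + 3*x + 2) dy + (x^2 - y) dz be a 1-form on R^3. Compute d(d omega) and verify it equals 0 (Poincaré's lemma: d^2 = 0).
d(d omega) = 0

Step 1: d omega = sum_{i<j} (∂f_j/∂x_i - ∂f_i/∂x_j) dx_i ∧ dx_j:
  coeff of dx ∧ dy: 2*x + 3
  coeff of dx ∧ dz: -x
  coeff of dy ∧ dz: -1
Step 2: Apply d again to each 2-form coefficient. The only possible 3-form in R^3 is dx ∧ dy ∧ dz, with coefficient
  ∂(coeff of dy∧dz)/∂x - ∂(coeff of dx∧dz)/∂y + ∂(coeff of dx∧dy)/∂z
  = ∂/∂x (-1) - ∂/∂y (-x) + ∂/∂z (2*x + 3).
Each of these terms simplifies to sums of mixed partials that cancel in pairs. The result is 0 (by equality of mixed partials for smooth functions — Schwarz / Clairaut).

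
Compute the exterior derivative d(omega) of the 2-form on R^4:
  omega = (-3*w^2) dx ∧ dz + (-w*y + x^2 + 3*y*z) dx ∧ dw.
d(omega) = (-6*w - 3*y) dx ∧ dz ∧ dw + (w - 3*z) dx ∧ dy ∧ dw

For a 2-form omega = sum_{i<j} g_{ij} dx_i ∧ dx_j, the exterior derivative is
  d(omega) = sum_{i<j} d(g_{ij}) ∧ dx_i ∧ dx_j = sum_{i<j, k} (∂g_{ij}/∂x_k) dx_k ∧ dx_i ∧ dx_j.
Expand each term, using dx_k ∧ dx_i ∧ dx_j = sgn(permutation) dx_{(a)} ∧ dx_{(b)} ∧ dx_{(c)} with (a < b < c) sorted:
  d(-3*w^2) includes (∂/∂w)(-3*w^2) dw = (-6*w) dw, which multiplied by dx ∧ dz gives (-6*w) dx ∧ dz ∧ dw
  d(-w*y + x^2 + 3*y*z) includes (∂/∂y)(-w*y + x^2 + 3*y*z) dy = (-w + 3*z) dy, which multiplied by dx ∧ dw gives (w - 3*z) dx ∧ dy ∧ dw
  d(-w*y + x^2 + 3*y*z) includes (∂/∂z)(-w*y + x^2 + 3*y*z) dz = (3*y) dz, which multiplied by dx ∧ dw gives (-3*y) dx ∧ dz ∧ dw
Collecting like 3-forms: d(omega) = (-6*w - 3*y) dx ∧ dz ∧ dw + (w - 3*z) dx ∧ dy ∧ dw.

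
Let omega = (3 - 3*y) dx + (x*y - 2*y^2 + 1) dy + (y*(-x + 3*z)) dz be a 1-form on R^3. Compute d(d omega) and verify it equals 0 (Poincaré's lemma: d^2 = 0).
d(d omega) = 0

Step 1: d omega = sum_{i<j} (∂f_j/∂x_i - ∂f_i/∂x_j) dx_i ∧ dx_j:
  coeff of dx ∧ dy: y + 3
  coeff of dx ∧ dz: -y
  coeff of dy ∧ dz: -x + 3*z
Step 2: Apply d again to each 2-form coefficient. The only possible 3-form in R^3 is dx ∧ dy ∧ dz, with coefficient
  ∂(coeff of dy∧dz)/∂x - ∂(coeff of dx∧dz)/∂y + ∂(coeff of dx∧dy)/∂z
  = ∂/∂x (-x + 3*z) - ∂/∂y (-y) + ∂/∂z (y + 3).
Each of these terms simplifies to sums of mixed partials that cancel in pairs. The result is 0 (by equality of mixed partials for smooth functions — Schwarz / Clairaut).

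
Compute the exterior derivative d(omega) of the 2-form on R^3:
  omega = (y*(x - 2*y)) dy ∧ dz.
d(omega) = (y) dx ∧ dy ∧ dz

For a 2-form omega = sum_{i<j} g_{ij} dx_i ∧ dx_j, the exterior derivative is
  d(omega) = sum_{i<j} d(g_{ij}) ∧ dx_i ∧ dx_j = sum_{i<j, k} (∂g_{ij}/∂x_k) dx_k ∧ dx_i ∧ dx_j.
Expand each term, using dx_k ∧ dx_i ∧ dx_j = sgn(permutation) dx_{(a)} ∧ dx_{(b)} ∧ dx_{(c)} with (a < b < c) sorted:
  d(y*(x - 2*y)) includes (∂/∂x)(y*(x - 2*y)) dx = (y) dx, which multiplied by dy ∧ dz gives (y) dx ∧ dy ∧ dz
Collecting like 3-forms: d(omega) = (y) dx ∧ dy ∧ dz.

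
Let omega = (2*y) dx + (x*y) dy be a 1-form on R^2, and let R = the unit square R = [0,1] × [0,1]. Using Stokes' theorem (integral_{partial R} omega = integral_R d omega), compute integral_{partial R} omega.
integral_(partial R) omega = -3/2

Stokes: integral_partial_R omega = integral_R d omega with d omega = (∂Q/∂x - ∂P/∂y) dx ∧ dy.
  ∂Q/∂x = y
  ∂P/∂y = 2
  integrand = ∂Q/∂x - ∂P/∂y = y - 2.
Integrating over R: integral_0^1 integral_0^1 (y - 2) dx dy = -3/2.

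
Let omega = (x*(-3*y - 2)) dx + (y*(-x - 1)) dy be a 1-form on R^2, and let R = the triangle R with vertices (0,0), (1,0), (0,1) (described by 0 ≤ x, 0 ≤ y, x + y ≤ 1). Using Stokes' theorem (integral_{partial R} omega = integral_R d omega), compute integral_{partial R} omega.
integral_(partial R) omega = 1/3

Stokes: integral_partial_R omega = integral_R d omega with d omega = (∂Q/∂x - ∂P/∂y) dx ∧ dy.
  ∂Q/∂x = -y
  ∂P/∂y = -3*x
  integrand = ∂Q/∂x - ∂P/∂y = 3*x - y.
Integrating over R: integral_0^1 integral_0^{1-x} (3*x - y) dy dx = 1/3.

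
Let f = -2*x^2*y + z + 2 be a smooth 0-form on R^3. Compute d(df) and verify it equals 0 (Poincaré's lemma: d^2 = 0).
d(df) = 0

Step 1: df = sum_i (∂f/∂x_i) dx_i = (-4*x*y) dx + (-2*x^2) dy + (1) dz.
Step 2: Apply d again. Using the 1-form formula, the coefficient of dx ∧ dy in d(df) is ∂^2 f/∂x ∂y - ∂^2 f/∂y ∂x = (-4*x) - (-4*x) = 0 (equality of mixed partials for smooth f).
Similarly for dx ∧ dz and dy ∧ dz — all coefficients vanish. So d(df) = 0.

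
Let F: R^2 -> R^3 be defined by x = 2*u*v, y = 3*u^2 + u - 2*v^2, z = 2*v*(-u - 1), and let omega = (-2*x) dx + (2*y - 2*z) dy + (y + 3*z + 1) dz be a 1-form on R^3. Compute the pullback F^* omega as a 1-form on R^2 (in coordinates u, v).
F^* omega = (36*u^3 + 18*u^2*v + 18*u^2 - 20*u*v^2 + 26*u*v + 2*u + 4*v^3 + 8*v^2 + 2*v) du + (-6*u^3 - 20*u^2*v - 8*u^2 - 12*u*v^2 + 16*u*v - 4*u + 16*v^3 - 12*v^2 + 12*v - 2) dv

Using F^*(f dg) = (f ∘ F) d(g ∘ F), substitute each coordinate x_i by F_i(u, v) in f_i, and replace dx_i by d F_i = (∂F_i/∂u) du + (∂F_i/∂v) dv.
  For the x component: f_1(F) = -4*u*v; d F_1 = (2*v) du + (2*u) dv
  For the y component: f_2(F) = 6*u^2 + 4*u*v + 2*u - 4*v^2 + 4*v; d F_2 = (6*u + 1) du + (-4*v) dv
  For the z component: f_3(F) = 3*u^2 - 6*u*v + u - 2*v^2 - 6*v + 1; d F_3 = (-2*v) du + (-2*u - 2) dv
Combining and collecting du, dv coefficients:
  coeff of du: 36*u^3 + 18*u^2*v + 18*u^2 - 20*u*v^2 + 26*u*v + 2*u + 4*v^3 + 8*v^2 + 2*v
  coeff of dv: -6*u^3 - 20*u^2*v - 8*u^2 - 12*u*v^2 + 16*u*v - 4*u + 16*v^3 - 12*v^2 + 12*v - 2
F^* omega = (36*u^3 + 18*u^2*v + 18*u^2 - 20*u*v^2 + 26*u*v + 2*u + 4*v^3 + 8*v^2 + 2*v) du + (-6*u^3 - 20*u^2*v - 8*u^2 - 12*u*v^2 + 16*u*v - 4*u + 16*v^3 - 12*v^2 + 12*v - 2) dv.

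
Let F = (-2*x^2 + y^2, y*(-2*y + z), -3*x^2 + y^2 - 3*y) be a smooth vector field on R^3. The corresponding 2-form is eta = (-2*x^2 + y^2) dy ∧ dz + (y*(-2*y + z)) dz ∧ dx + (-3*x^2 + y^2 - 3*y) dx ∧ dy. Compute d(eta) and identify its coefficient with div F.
d(eta) = (-4*x - 4*y + z) dx ∧ dy ∧ dz; div F = -4*x - 4*y + z

For a 2-form in R^3 of the form above, applying d gives a 3-form with coefficient ∂P/∂x + ∂Q/∂y + ∂R/∂z:
  ∂P/∂x = -4*x
  ∂Q/∂y = -4*y + z
  ∂R/∂z = 0
Sum = -4*x - 4*y + z, which is exactly div F.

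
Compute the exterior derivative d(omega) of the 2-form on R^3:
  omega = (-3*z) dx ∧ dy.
d(omega) = (-3) dx ∧ dy ∧ dz

For a 2-form omega = sum_{i<j} g_{ij} dx_i ∧ dx_j, the exterior derivative is
  d(omega) = sum_{i<j} d(g_{ij}) ∧ dx_i ∧ dx_j = sum_{i<j, k} (∂g_{ij}/∂x_k) dx_k ∧ dx_i ∧ dx_j.
Expand each term, using dx_k ∧ dx_i ∧ dx_j = sgn(permutation) dx_{(a)} ∧ dx_{(b)} ∧ dx_{(c)} with (a < b < c) sorted:
  d(-3*z) includes (∂/∂z)(-3*z) dz = (-3) dz, which multiplied by dx ∧ dy gives (-3) dx ∧ dy ∧ dz
Collecting like 3-forms: d(omega) = (-3) dx ∧ dy ∧ dz.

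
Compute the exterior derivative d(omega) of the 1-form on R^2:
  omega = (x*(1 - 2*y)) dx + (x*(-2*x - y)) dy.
d(omega) = (-2*x - y) dx ∧ dy

For a 1-form omega = sum_i f_i dx_i, the exterior derivative is
  d(omega) = sum_{i < j} (∂f_j/∂x_i - ∂f_i/∂x_j) dx_i ∧ dx_j.
  coefficient of dx ∧ dy: ∂f_2/∂x - ∂f_1/∂y = ∂(x*(-2*x - y))/∂x - ∂(x*(1 - 2*y))/∂y = -2*x - y
Assembling: d(omega) = (-2*x - y) dx ∧ dy.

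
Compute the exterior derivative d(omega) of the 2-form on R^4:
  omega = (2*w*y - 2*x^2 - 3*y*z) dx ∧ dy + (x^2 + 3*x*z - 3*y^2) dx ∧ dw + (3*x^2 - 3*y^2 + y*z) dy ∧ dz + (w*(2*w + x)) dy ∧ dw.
d(omega) = (6*x - 3*y) dx ∧ dy ∧ dz + (w + 8*y) dx ∧ dy ∧ dw + (-3*x) dx ∧ dz ∧ dw

For a 2-form omega = sum_{i<j} g_{ij} dx_i ∧ dx_j, the exterior derivative is
  d(omega) = sum_{i<j} d(g_{ij}) ∧ dx_i ∧ dx_j = sum_{i<j, k} (∂g_{ij}/∂x_k) dx_k ∧ dx_i ∧ dx_j.
Expand each term, using dx_k ∧ dx_i ∧ dx_j = sgn(permutation) dx_{(a)} ∧ dx_{(b)} ∧ dx_{(c)} with (a < b < c) sorted:
  d(2*w*y - 2*x^2 - 3*y*z) includes (∂/∂z)(2*w*y - 2*x^2 - 3*y*z) dz = (-3*y) dz, which multiplied by dx ∧ dy gives (-3*y) dx ∧ dy ∧ dz
  d(2*w*y - 2*x^2 - 3*y*z) includes (∂/∂w)(2*w*y - 2*x^2 - 3*y*z) dw = (2*y) dw, which multiplied by dx ∧ dy gives (2*y) dx ∧ dy ∧ dw
  d(x^2 + 3*x*z - 3*y^2) includes (∂/∂y)(x^2 + 3*x*z - 3*y^2) dy = (-6*y) dy, which multiplied by dx ∧ dw gives (6*y) dx ∧ dy ∧ dw
  d(x^2 + 3*x*z - 3*y^2) includes (∂/∂z)(x^2 + 3*x*z - 3*y^2) dz = (3*x) dz, which multiplied by dx ∧ dw gives (-3*x) dx ∧ dz ∧ dw
  d(3*x^2 - 3*y^2 + y*z) includes (∂/∂x)(3*x^2 - 3*y^2 + y*z) dx = (6*x) dx, which multiplied by dy ∧ dz gives (6*x) dx ∧ dy ∧ dz
  d(w*(2*w + x)) includes (∂/∂x)(w*(2*w + x)) dx = (w) dx, which multiplied by dy ∧ dw gives (w) dx ∧ dy ∧ dw
Collecting like 3-forms: d(omega) = (6*x - 3*y) dx ∧ dy ∧ dz + (w + 8*y) dx ∧ dy ∧ dw + (-3*x) dx ∧ dz ∧ dw.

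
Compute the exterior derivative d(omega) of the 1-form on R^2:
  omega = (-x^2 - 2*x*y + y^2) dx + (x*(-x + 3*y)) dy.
d(omega) = (y) dx ∧ dy

For a 1-form omega = sum_i f_i dx_i, the exterior derivative is
  d(omega) = sum_{i < j} (∂f_j/∂x_i - ∂f_i/∂x_j) dx_i ∧ dx_j.
  coefficient of dx ∧ dy: ∂f_2/∂x - ∂f_1/∂y = ∂(x*(-x + 3*y))/∂x - ∂(-x^2 - 2*x*y + y^2)/∂y = y
Assembling: d(omega) = (y) dx ∧ dy.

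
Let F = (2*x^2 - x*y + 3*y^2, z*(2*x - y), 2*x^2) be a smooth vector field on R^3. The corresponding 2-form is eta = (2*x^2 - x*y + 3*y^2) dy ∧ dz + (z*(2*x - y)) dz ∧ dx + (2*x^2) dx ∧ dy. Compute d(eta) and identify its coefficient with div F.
d(eta) = (4*x - y - z) dx ∧ dy ∧ dz; div F = 4*x - y - z

For a 2-form in R^3 of the form above, applying d gives a 3-form with coefficient ∂P/∂x + ∂Q/∂y + ∂R/∂z:
  ∂P/∂x = 4*x - y
  ∂Q/∂y = -z
  ∂R/∂z = 0
Sum = 4*x - y - z, which is exactly div F.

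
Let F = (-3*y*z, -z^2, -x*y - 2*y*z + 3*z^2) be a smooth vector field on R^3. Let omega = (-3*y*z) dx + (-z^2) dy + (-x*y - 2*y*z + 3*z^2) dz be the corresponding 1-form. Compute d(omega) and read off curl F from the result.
d(omega) = (-x) dy ∧ dz + (-2*y) dz ∧ dx + (3*z) dx ∧ dy; curl F = (-x, -2*y, 3*z)

d omega = sum_{i<j} (∂f_j/∂x_i - ∂f_i/∂x_j) dx_i ∧ dx_j. Under the identification (dy ∧ dz, dz ∧ dx, dx ∧ dy) ↔ (e_x, e_y, e_z), the coefficients are exactly the components of curl F. Compute:
  ∂R/∂y - ∂Q/∂z = (-x - 2*z) - (-2*z) = -x
  ∂P/∂z - ∂R/∂x = (-3*y) - (-y) = -2*y
  ∂Q/∂x - ∂P/∂y = (0) - (-3*z) = 3*z.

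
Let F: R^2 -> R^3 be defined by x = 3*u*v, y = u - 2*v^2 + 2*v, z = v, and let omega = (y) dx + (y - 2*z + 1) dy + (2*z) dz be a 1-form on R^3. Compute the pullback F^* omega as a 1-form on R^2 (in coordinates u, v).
F^* omega = (3*u*v + u - 6*v^3 + 4*v^2 + 1) du + (3*u^2 - 6*u*v^2 + 2*u*v + 2*u + 8*v^3 - 4*v^2 - 2*v + 2) dv

Using F^*(f dg) = (f ∘ F) d(g ∘ F), substitute each coordinate x_i by F_i(u, v) in f_i, and replace dx_i by d F_i = (∂F_i/∂u) du + (∂F_i/∂v) dv.
  For the x component: f_1(F) = u - 2*v^2 + 2*v; d F_1 = (3*v) du + (3*u) dv
  For the y component: f_2(F) = u - 2*v^2 + 1; d F_2 = (1) du + (2 - 4*v) dv
  For the z component: f_3(F) = 2*v; d F_3 = (0) du + (1) dv
Combining and collecting du, dv coefficients:
  coeff of du: 3*u*v + u - 6*v^3 + 4*v^2 + 1
  coeff of dv: 3*u^2 - 6*u*v^2 + 2*u*v + 2*u + 8*v^3 - 4*v^2 - 2*v + 2
F^* omega = (3*u*v + u - 6*v^3 + 4*v^2 + 1) du + (3*u^2 - 6*u*v^2 + 2*u*v + 2*u + 8*v^3 - 4*v^2 - 2*v + 2) dv.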